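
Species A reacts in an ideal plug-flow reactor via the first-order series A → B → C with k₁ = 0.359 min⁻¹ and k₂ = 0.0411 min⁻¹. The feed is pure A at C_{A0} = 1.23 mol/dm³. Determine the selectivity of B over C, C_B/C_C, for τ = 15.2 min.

The intermediate concentration in a first-order A→B→C sequence is C_B = k₁C_{A0}(e^(−k₁τ) − e^(−k₂τ))/(k₂−k₁).
e^(−k₁τ) = e^(−0.359×15.2) = e^(−5.457) = 0.004267; e^(−k₂τ) = e^(−0.6247) = 0.5354.
C_B = 0.359×1.23/(0.0411−0.359) × (0.004267−0.5354) = (-1.389)×(-0.5311) = 0.7378 mol/dm³.
C_A = C_{A0}e^(−k₁τ) = 0.005249 mol/dm³, so C_C = C_{A0}−C_A−C_B = 0.4870 mol/dm³; C_B/C_C = 1.51.

1.51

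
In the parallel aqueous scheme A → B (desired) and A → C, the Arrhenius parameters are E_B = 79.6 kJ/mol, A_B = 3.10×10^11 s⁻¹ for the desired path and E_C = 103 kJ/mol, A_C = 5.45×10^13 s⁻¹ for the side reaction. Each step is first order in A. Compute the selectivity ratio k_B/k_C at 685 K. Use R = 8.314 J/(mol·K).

k_B/k_C = (A_B/A_C)·exp[−(E_B−E_C)/(RT)] = (A_B/A_C)·exp[(E_C−E_B)/(RT)].
(E_C−E_B)/(RT) = (103−79.6)×10³/(8.314×685) = 23400/5695 = 4.109.
k_B/k_C = (3.10×10^11/5.45×10^13)·exp(4.109) = 0.005688 × 60.87 = 0.346.
Since E_B < E_C, lowering the temperature improves selectivity toward B.

0.346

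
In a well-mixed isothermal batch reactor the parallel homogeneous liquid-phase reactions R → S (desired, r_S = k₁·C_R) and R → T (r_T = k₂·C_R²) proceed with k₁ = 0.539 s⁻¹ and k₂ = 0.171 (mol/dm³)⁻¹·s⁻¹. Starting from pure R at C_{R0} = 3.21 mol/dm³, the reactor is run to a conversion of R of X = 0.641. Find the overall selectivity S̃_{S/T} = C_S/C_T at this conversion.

1.49

C_R = C_{R0}(1−X) = 1.152 mol/dm³.
Along a PFR/batch, dC_S/dC_R = −r_S/(r_S+r_T) = −k₁/(k₁+k₂·C_R).
Integrating from C_{R0} to C_R: C_S = (0.539/0.171)·ln[(0.539+0.171·3.21)/(0.539+0.171·1.15)] = 3.152·ln(1.088/0.7361) = 1.232 mol/dm³.
C_T = (C_{R0}−C_R)−C_S = 0.8261 mol/dm³; S̃_{S/T} = 1.232/0.8261 = 1.49.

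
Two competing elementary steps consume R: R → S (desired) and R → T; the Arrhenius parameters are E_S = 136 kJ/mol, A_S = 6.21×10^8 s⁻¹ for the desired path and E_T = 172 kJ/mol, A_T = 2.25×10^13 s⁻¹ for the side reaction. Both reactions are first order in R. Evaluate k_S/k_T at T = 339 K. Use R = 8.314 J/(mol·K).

Since both paths have the same order in R, the concentration cancels and S_{S/T} = k_S/k_T = (A_S/A_T)·exp[(E_T−E_S)/(RT)].
(E_T−E_S)/(RT) = (172−136)×10³/(8.314×339) = 36000/2818 = 12.77.
k_S/k_T = (6.21×10^8/2.25×10^13)·exp(12.77) = 2.760×10^-5 × 3.526×10^5 = 9.73.
Since E_S < E_T, lowering the temperature improves selectivity toward S.

9.73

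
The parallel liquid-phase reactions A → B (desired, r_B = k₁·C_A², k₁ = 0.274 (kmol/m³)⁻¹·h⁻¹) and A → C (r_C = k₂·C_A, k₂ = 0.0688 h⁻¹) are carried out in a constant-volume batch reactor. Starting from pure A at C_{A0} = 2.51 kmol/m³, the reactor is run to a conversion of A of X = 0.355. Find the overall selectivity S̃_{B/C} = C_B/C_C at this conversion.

C_A = C_{A0}(1−X) = 1.619 kmol/m³.
Along a PFR/batch, dC_C/dC_A = −r_C/(r_B+r_C) = −k₂/(k₂+k₁·C_A).
Integrating from C_{A0} to C_A: C_C = (0.0688/0.274)·ln[(0.0688+0.274·2.51)/(0.0688+0.274·1.62)] = 0.2511·ln(0.7565/0.5124) = 0.09784 kmol/m³.
Then C_B = (C_{A0}−C_A) − C_C = 0.8910 − 0.09784 = 0.7932 kmol/m³.
S̃_{B/C} = C_B/C_C = 0.7932/0.09784 = 8.11.

8.11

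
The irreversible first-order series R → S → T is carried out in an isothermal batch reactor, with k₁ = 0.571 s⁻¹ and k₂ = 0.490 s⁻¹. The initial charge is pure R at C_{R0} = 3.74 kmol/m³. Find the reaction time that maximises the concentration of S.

The intermediate peaks when r₁ = r₂, i.e. k₁e^(−k₁t) = k₂e^(−k₂t), giving t_opt = ln(k₂/k₁)/(k₂−k₁).
= ln(0.490/0.571)/(0.490−0.571) = ln(0.8581)/-0.08100 = -0.1530/-0.08100 = 1.89 s.

1.89 s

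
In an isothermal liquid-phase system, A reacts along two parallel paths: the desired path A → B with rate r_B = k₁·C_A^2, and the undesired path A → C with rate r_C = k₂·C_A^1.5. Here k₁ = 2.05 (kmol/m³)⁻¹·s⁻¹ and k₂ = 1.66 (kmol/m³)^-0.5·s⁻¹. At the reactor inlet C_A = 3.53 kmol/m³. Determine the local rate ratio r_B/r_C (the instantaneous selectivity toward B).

2.32

S_{B/C} = r_B/r_C = (k₁·C_A^2)/(k₂·C_A^1.5) = (k₁/k₂)·C_A^0.5.
= (2.05×3.530^2) / (1.66×3.530^1.5) = 25.54/11.01 = 2.32.
Since the desired path is higher order in A, keeping C_A high (PFR or concentrated feed) favours B.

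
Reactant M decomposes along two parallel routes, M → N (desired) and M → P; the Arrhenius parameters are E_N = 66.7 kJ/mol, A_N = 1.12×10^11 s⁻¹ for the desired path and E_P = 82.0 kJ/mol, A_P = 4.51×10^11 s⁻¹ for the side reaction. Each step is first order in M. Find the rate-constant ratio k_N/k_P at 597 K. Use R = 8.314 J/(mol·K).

k_N/k_P = (A_N/A_P)·exp[−(E_N−E_P)/(RT)] = (A_N/A_P)·exp[(E_P−E_N)/(RT)].
(E_P−E_N)/(RT) = (82.0−66.7)×10³/(8.314×597) = 15300/4963 = 3.083.
k_N/k_P = (1.12×10^11/4.51×10^11)·exp(3.083) = 0.2483 × 21.81 = 5.42.

5.42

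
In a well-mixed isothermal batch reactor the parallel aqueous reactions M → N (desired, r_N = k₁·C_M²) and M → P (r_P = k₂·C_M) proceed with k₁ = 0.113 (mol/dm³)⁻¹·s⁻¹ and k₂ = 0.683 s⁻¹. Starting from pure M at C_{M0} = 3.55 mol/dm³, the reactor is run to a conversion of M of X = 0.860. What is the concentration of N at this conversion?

C_M = C_{M0}(1−X) = 0.4970 mol/dm³.
Along a PFR/batch, dC_P/dC_M = −r_P/(r_N+r_P) = −k₂/(k₂+k₁·C_M).
Integrating from C_{M0} to C_M: C_P = (0.683/0.113)·ln[(0.683+0.113·3.55)/(0.683+0.113·0.497)] = 6.044·ln(1.084/0.7392) = 2.315 mol/dm³.
Then C_N = (C_{M0}−C_M) − C_P = 3.053 − 2.315 = 0.7378 mol/dm³.

0.738 mol/dm³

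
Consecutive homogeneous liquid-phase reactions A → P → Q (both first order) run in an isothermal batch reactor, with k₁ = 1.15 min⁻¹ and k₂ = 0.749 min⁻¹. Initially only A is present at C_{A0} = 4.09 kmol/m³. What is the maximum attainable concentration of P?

Evaluating C_P at t_opt = ln(k₂/k₁)/(k₂−k₁) gives C_{P,max}/C_{A0} = (k₁/k₂)^[k₂/(k₂−k₁)].
= (1.15/0.749)^(0.749/(0.749−1.15)) = (1.535)^(-1.868) = 0.4489.
C_{P,max} = 0.4489×4.09 = 1.84 kmol/m³.

1.84 kmol/m³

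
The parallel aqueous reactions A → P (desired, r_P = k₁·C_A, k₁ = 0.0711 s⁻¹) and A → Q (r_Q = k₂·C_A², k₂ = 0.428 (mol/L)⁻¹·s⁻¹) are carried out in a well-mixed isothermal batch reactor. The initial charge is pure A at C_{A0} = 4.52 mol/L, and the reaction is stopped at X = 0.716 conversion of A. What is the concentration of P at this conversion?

C_A = C_{A0}(1−X) = 1.284 mol/L.
Along a PFR/batch, dC_P/dC_A = −r_P/(r_P+r_Q) = −k₁/(k₁+k₂·C_A).
Integrating from C_{A0} to C_A: C_P = (0.0711/0.428)·ln[(0.0711+0.428·4.52)/(0.0711+0.428·1.28)] = 0.1661·ln(2.006/0.6205) = 0.1949 mol/L.

0.195 mol/L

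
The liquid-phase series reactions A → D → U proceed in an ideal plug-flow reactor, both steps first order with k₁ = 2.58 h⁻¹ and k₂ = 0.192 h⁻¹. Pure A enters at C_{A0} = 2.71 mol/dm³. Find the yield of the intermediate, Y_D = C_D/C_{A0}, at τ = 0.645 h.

The intermediate concentration in a first-order A→B→C sequence is C_D = k₁C_{A0}(e^(−k₁τ) − e^(−k₂τ))/(k₂−k₁).
e^(−k₁τ) = e^(−2.58×0.645) = e^(−1.664) = 0.1894; e^(−k₂τ) = e^(−0.1238) = 0.8835.
C_D = 2.58×2.71/(0.192−2.58) × (0.1894−0.8835) = (-2.928)×(-0.6942) = 2.032 mol/dm³.
Y_D = C_D/C_{A0} = 2.032/2.71 = 0.750.

0.750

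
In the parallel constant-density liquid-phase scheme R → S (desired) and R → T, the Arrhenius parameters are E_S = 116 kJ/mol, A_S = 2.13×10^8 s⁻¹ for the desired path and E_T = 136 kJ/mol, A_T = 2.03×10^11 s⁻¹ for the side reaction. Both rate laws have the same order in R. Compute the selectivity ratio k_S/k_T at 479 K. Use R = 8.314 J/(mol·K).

With equal orders, S_{S/T} = k_S/k_T = (A_S/A_T)·exp[(E_T−E_S)/(RT)].
(E_T−E_S)/(RT) = (136−116)×10³/(8.314×479) = 20000/3982 = 5.022.
k_S/k_T = (2.13×10^8/2.03×10^11)·exp(5.022) = 0.001049 × 151.7 = 0.159.
Since E_S < E_T, lowering the temperature improves selectivity toward S.

0.159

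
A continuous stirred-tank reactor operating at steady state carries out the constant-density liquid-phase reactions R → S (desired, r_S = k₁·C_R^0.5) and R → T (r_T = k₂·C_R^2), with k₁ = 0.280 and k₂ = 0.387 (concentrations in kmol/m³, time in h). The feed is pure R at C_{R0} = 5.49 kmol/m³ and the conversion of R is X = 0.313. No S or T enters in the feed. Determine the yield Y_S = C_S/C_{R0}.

Exit C_R = C_{R0}(1−X) = 5.49×0.687 = 3.772 kmol/m³.
A CSTR operates uniformly at the exit composition, giving r_S = 0.5438 and r_T = 5.505 (each k·C_R^n at C_R = 3.772).
Fraction of consumed R going to S: r_S/(r_S+r_T) = 0.08990.
C_S = 0.08990·C_{R0}·X = 0.08990×5.49×0.313 = 0.154 kmol/m³; Y_S = C_S/C_{R0} = 0.0281.

0.0281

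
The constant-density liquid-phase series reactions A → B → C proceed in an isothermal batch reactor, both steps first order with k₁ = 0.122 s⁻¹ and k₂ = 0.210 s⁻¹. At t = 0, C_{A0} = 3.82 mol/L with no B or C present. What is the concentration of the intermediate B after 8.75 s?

0.978 mol/L

Solving the coupled first-order balances gives C_B(t) = [k₁/(k₂−k₁)]·C_{A0}·(e^(−k₁t) − e^(−k₂t)).
e^(−k₁t) = e^(−0.122×8.75) = e^(−1.067) = 0.3439; e^(−k₂t) = e^(−1.837) = 0.1592.
C_B = 0.122×3.82/(0.210−0.122) × (0.3439−0.1592) = 5.296×0.1847 = 0.9779 mol/L.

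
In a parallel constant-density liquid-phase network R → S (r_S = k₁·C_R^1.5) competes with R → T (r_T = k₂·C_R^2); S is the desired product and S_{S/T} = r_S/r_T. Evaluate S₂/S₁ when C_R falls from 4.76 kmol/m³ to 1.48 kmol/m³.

1.79

S_{S/T} = (k₁/k₂)·C_R^-0.5, so S₂/S₁ = (C_{R,2}/C_{R,1})^-0.5.
= (1.48/4.76)^(-0.5) = (0.3109)^(-0.5) = 1.79.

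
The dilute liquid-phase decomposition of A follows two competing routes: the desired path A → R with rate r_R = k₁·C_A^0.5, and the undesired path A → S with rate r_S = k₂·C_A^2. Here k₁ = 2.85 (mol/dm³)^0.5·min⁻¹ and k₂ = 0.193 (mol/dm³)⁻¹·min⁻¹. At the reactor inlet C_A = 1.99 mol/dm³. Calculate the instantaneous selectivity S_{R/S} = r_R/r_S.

5.26

S_{R/S} = r_R/r_S = (k₁·C_A^0.5)/(k₂·C_A^2) = (k₁/k₂)·C_A^-1.5.
= (2.85×1.990^0.5) / (0.193×1.990^2) = 4.020/0.7643 = 5.26.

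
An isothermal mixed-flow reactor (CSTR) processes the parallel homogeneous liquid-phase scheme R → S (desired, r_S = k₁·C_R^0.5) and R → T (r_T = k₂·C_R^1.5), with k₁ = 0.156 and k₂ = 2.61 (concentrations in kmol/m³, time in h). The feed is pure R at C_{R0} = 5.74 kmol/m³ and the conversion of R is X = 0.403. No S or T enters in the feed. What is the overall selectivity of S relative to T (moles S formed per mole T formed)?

0.0174

Exit C_R = C_{R0}(1−X) = 5.74×0.597 = 3.427 kmol/m³.
In a CSTR the entire volume is at exit conditions, so r_S = 0.156×3.427^0.5 = 0.2888 and r_T = 2.61×3.427^1.5 = 16.56.
Overall selectivity = C_S/C_T = r_Sτ/(r_Tτ) = r_S/r_T = 0.0174.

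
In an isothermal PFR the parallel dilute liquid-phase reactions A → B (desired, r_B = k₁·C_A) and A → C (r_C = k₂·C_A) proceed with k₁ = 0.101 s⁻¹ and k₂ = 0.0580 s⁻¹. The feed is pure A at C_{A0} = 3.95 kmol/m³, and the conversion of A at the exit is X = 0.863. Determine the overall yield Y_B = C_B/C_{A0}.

C_A = C_{A0}(1−X) = 0.5412 kmol/m³.
Both paths are first order in A, so the instantaneous fraction to B is constant: dC_B/d(−C_A) = k₁/(k₁+k₂) = 0.6352.
C_B = 0.6352·(C_{A0}−C_A) = 0.6352×3.409 = 2.17 kmol/m³.
Y_B = C_B/C_{A0} = 2.165/3.95 = 0.548.

0.548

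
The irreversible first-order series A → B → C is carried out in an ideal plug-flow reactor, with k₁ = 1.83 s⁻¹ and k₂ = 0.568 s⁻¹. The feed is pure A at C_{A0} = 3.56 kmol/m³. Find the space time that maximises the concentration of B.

0.927 s

Setting dC_B/dτ = 0 gives τ_opt = ln(k₂/k₁)/(k₂−k₁).
= ln(0.568/1.83)/(0.568−1.83) = ln(0.3104)/-1.262 = -1.170/-1.262 = 0.927 s.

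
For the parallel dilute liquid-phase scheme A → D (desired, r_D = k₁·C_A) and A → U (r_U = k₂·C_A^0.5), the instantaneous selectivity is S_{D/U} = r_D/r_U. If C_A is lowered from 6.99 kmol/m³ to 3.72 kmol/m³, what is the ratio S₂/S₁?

S_{D/U} = (k₁/k₂)·C_A^0.5, so S₂/S₁ = (C_{A,2}/C_{A,1})^0.5.
= (3.72/6.99)^0.5 = (0.5322)^0.5 = 0.730.
Selectivity toward D falls as C_A falls — high-concentration operation is favoured.

0.730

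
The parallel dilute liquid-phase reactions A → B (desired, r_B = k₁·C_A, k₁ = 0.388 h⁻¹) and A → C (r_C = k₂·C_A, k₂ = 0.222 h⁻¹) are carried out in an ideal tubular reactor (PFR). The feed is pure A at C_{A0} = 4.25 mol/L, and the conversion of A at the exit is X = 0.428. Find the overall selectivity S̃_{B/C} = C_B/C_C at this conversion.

C_A = C_{A0}(1−X) = 2.431 mol/L.
Both paths are first order in A, so the instantaneous fraction to B is constant: dC_B/d(−C_A) = k₁/(k₁+k₂) = 0.6361.
C_B = 0.6361·(C_{A0}−C_A) = 0.6361×1.819 = 1.16 mol/L.
C_C = (C_{A0}−C_A)−C_B = 0.6620 mol/L; S̃_{B/C} = 1.157/0.6620 = 1.75.

1.75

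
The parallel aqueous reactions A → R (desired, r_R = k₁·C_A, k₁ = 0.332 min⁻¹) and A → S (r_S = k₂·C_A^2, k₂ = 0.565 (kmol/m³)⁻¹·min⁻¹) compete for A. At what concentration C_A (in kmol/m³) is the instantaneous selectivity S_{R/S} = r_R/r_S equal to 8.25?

0.0712 kmol/m³

S_{R/S} = (k₁/k₂)·C_A⁻¹ ⇒ C_A = (S·k₂/k₁)^(-1).
= (8.25×0.565/0.332)^(-1) = (14.04)^(-1) = 0.0712 kmol/m³.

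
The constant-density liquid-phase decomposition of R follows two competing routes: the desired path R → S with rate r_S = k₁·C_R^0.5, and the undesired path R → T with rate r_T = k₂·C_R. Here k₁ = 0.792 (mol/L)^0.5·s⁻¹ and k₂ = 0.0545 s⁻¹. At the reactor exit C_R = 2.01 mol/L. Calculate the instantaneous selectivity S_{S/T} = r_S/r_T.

S_{S/T} = r_S/r_T = (k₁·C_R^0.5)/(k₂·C_R) = (k₁/k₂)·C_R^-0.5.
= (0.792×2.010^0.5) / (0.0545×2.010) = 1.123/0.1095 = 10.3.

10.3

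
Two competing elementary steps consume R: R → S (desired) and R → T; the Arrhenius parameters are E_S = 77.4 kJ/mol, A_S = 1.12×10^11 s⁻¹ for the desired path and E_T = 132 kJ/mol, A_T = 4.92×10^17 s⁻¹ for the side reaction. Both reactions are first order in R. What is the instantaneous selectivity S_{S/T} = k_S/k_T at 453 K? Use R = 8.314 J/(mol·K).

Since both paths have the same order in R, the concentration cancels and S_{S/T} = k_S/k_T = (A_S/A_T)·exp[(E_T−E_S)/(RT)].
(E_T−E_S)/(RT) = (132−77.4)×10³/(8.314×453) = 54600/3766 = 14.50.
k_S/k_T = (1.12×10^11/4.92×10^17)·exp(14.50) = 2.276×10^-7 × 1.977×10^6 = 0.450.

0.450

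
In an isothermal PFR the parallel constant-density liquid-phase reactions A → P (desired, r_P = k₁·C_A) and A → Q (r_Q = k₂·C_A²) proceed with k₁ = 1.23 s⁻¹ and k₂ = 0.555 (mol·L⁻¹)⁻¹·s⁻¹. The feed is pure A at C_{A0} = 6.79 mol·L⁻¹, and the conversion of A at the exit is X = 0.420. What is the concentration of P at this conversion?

C_A = C_{A0}(1−X) = 3.938 mol·L⁻¹.
Along a PFR/batch, dC_P/dC_A = −r_P/(r_P+r_Q) = −k₁/(k₁+k₂·C_A).
Integrating from C_{A0} to C_A: C_P = (1.23/0.555)·ln[(1.23+0.555·6.79)/(1.23+0.555·3.94)] = 2.216·ln(4.998/3.416) = 0.8438 mol·L⁻¹.

0.844 mol·L⁻¹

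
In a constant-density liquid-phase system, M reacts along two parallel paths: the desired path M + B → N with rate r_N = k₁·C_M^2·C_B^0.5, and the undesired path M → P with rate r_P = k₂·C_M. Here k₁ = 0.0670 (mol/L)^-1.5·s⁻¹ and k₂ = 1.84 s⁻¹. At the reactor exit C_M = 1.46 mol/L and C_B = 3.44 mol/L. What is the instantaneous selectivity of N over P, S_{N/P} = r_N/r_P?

0.0986

S_{N/P} = r_N/r_P = (k₁·C_M^2·C_B^0.5)/(k₂·C_M) = (k₁/k₂)·C_M·C_B^0.5.
= (0.0670×1.460^2×3.440^0.5) / (1.84×1.460) = 0.2649/2.686 = 0.0986.
Since the desired path is higher order in M, keeping C_M high (PFR or concentrated feed) favours N.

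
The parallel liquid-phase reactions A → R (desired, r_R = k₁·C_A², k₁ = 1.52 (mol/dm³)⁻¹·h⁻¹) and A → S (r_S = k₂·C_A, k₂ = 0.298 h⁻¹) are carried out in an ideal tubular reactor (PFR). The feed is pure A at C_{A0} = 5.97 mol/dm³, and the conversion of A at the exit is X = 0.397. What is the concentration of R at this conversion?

2.27 mol/dm³

C_A = C_{A0}(1−X) = 3.600 mol/dm³.
Along a PFR/batch, dC_S/dC_A = −r_S/(r_R+r_S) = −k₂/(k₂+k₁·C_A).
Integrating from C_{A0} to C_A: C_S = (0.298/1.52)·ln[(0.298+1.52·5.97)/(0.298+1.52·3.60)] = 0.1961·ln(9.372/5.770) = 0.09511 mol/dm³.
Then C_R = (C_{A0}−C_A) − C_S = 2.370 − 0.09511 = 2.275 mol/dm³.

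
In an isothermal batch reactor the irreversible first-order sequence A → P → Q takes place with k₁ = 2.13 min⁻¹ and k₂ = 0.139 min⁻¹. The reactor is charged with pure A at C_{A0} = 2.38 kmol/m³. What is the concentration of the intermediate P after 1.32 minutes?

1.97 kmol/m³

Solving the coupled first-order balances gives C_P(t) = [k₁/(k₂−k₁)]·C_{A0}·(e^(−k₁t) − e^(−k₂t)).
e^(−k₁t) = e^(−2.13×1.32) = e^(−2.812) = 0.06011; e^(−k₂t) = e^(−0.1835) = 0.8324.
C_P = 2.13×2.38/(0.139−2.13) × (0.06011−0.8324) = (-2.546)×(-0.7723) = 1.966 kmol/m³.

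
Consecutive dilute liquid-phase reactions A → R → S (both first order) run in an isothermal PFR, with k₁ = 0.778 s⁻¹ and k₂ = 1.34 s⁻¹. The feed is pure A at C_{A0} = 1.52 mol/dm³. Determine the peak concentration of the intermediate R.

For a first-order series the maximum intermediate yield is C_{R,max}/C_{A0} = (k₁/k₂)^[k₂/(k₂−k₁)].
= (0.778/1.34)^(1.34/(1.34−0.778)) = (0.5806)^(2.384) = 0.2735.
C_{R,max} = 0.2735×1.52 = 0.416 mol/dm³.

0.416 mol/dm³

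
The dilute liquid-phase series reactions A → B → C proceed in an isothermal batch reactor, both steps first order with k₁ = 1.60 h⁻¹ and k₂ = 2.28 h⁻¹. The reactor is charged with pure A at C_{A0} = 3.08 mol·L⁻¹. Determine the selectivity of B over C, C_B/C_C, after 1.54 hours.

Solving the coupled first-order balances gives C_B(t) = [k₁/(k₂−k₁)]·C_{A0}·(e^(−k₁t) − e^(−k₂t)).
e^(−k₁t) = e^(−1.60×1.54) = e^(−2.464) = 0.08509; e^(−k₂t) = e^(−3.511) = 0.02986.
C_B = 1.60×3.08/(2.28−1.60) × (0.08509−0.02986) = 7.247×0.05523 = 0.4003 mol·L⁻¹.
C_A = C_{A0}e^(−k₁t) = 0.2621 mol·L⁻¹, so C_C = C_{A0}−C_A−C_B = 2.418 mol·L⁻¹; C_B/C_C = 0.166.

0.166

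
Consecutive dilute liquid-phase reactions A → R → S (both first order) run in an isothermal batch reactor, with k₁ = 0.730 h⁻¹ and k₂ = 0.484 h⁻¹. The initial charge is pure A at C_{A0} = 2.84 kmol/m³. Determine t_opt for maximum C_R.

Setting dC_R/dt = 0 gives t_opt = ln(k₂/k₁)/(k₂−k₁).
= ln(0.484/0.730)/(0.484−0.730) = ln(0.6630)/-0.2460 = -0.4110/-0.2460 = 1.67 h.

1.67 h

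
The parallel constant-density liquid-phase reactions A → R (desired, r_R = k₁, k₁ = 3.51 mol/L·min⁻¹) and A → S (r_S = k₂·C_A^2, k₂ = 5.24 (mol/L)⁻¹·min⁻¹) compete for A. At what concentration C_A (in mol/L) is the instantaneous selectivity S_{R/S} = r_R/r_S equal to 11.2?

S_{R/S} = (k₁/k₂)·C_A^-2 ⇒ C_A = (S·k₂/k₁)^(-0.5).
= (11.2×5.24/3.51)^(-0.5) = (16.72)^(-0.5) = 0.245 mol/L.

0.245 mol/L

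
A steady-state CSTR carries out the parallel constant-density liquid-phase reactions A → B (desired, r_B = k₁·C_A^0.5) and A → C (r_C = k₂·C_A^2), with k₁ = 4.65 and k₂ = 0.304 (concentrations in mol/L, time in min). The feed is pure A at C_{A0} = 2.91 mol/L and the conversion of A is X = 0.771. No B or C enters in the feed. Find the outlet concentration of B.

Exit C_A = C_{A0}(1−X) = 2.91×0.229 = 0.6664 mol/L.
Rates in a CSTR are evaluated at the outlet concentration: r_B = 4.65×0.6664^0.5 = 3.796, r_C = 0.304×0.6664^2 = 0.1350.
Fraction of consumed A going to B: r_B/(r_B+r_C) = 0.9657.
C_B = 0.9657·C_{A0}·X = 0.9657×2.91×0.771 = 2.17 mol/L.

2.17 mol/L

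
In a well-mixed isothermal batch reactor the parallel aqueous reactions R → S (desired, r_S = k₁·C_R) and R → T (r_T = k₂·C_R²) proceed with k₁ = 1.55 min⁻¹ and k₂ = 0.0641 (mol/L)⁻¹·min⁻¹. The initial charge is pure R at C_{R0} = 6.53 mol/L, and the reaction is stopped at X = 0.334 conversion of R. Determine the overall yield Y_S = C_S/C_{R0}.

C_R = C_{R0}(1−X) = 4.349 mol/L.
Along a PFR/batch, dC_S/dC_R = −r_S/(r_S+r_T) = −k₁/(k₁+k₂·C_R).
Integrating from C_{R0} to C_R: C_S = (1.55/0.0641)·ln[(1.55+0.0641·6.53)/(1.55+0.0641·4.35)] = 24.18·ln(1.969/1.829) = 1.781 mol/L.
Y_S = C_S/C_{R0} = 1.781/6.53 = 0.273.

0.273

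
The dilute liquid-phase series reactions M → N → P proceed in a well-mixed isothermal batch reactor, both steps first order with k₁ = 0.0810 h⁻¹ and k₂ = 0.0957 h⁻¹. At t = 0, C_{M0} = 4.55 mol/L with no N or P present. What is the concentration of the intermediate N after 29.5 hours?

The intermediate concentration in a first-order A→B→C sequence is C_N = k₁C_{M0}(e^(−k₁t) − e^(−k₂t))/(k₂−k₁).
e^(−k₁t) = e^(−0.0810×29.5) = e^(−2.389) = 0.09168; e^(−k₂t) = e^(−2.823) = 0.05942.
C_N = 0.0810×4.55/(0.0957−0.0810) × (0.09168−0.05942) = 25.07×0.03226 = 0.8087 mol/L.

0.809 mol/L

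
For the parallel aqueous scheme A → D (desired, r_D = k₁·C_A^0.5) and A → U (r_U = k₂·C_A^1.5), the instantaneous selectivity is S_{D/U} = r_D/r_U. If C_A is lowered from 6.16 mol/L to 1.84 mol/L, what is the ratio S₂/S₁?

3.35

S_{D/U} = (k₁/k₂)·C_A⁻¹, so S₂/S₁ = (C_{A,2}/C_{A,1})⁻¹.
= 6.16/1.84 = 3.35.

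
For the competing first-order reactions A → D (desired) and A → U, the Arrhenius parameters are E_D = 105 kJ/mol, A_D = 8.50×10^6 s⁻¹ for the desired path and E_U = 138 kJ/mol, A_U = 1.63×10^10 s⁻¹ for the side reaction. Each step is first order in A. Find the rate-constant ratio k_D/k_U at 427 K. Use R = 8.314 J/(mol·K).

5.68

With equal orders, S_{D/U} = k_D/k_U = (A_D/A_U)·exp[(E_U−E_D)/(RT)].
(E_U−E_D)/(RT) = (138−105)×10³/(8.314×427) = 33000/3550 = 9.296.
k_D/k_U = (8.50×10^6/1.63×10^10)·exp(9.296) = 5.215×10^-4 × 10890 = 5.68.
Since E_D < E_U, lowering the temperature improves selectivity toward D.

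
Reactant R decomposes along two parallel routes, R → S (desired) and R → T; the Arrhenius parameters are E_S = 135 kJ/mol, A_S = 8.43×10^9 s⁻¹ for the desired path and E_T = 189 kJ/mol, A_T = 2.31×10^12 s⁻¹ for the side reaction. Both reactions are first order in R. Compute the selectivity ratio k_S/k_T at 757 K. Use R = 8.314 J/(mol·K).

19.4

Since both paths have the same order in R, the concentration cancels and S_{S/T} = k_S/k_T = (A_S/A_T)·exp[(E_T−E_S)/(RT)].
(E_T−E_S)/(RT) = (189−135)×10³/(8.314×757) = 54000/6294 = 8.580.
k_S/k_T = (8.43×10^9/2.31×10^12)·exp(8.580) = 0.003649 × 5324 = 19.4.
Since E_S < E_T, lowering the temperature improves selectivity toward S.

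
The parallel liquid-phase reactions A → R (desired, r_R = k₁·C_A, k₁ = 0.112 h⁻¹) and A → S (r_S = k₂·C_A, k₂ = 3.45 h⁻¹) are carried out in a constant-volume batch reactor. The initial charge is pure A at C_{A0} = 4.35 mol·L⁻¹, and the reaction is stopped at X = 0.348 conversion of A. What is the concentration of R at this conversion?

0.0476 mol·L⁻¹

C_A = C_{A0}(1−X) = 2.836 mol·L⁻¹.
Both paths are first order in A, so the instantaneous fraction to R is constant: dC_R/d(−C_A) = k₁/(k₁+k₂) = 0.03144.
C_R = 0.03144·(C_{A0}−C_A) = 0.03144×1.514 = 0.0476 mol·L⁻¹.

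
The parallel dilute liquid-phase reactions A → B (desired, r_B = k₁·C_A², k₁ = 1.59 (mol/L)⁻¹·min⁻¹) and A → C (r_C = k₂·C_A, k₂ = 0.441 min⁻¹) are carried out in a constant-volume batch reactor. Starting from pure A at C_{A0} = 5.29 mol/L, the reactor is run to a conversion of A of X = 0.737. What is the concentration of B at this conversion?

3.56 mol/L

C_A = C_{A0}(1−X) = 1.391 mol/L.
Along a PFR/batch, dC_C/dC_A = −r_C/(r_B+r_C) = −k₂/(k₂+k₁·C_A).
Integrating from C_{A0} to C_A: C_C = (0.441/1.59)·ln[(0.441+1.59·5.29)/(0.441+1.59·1.39)] = 0.2774·ln(8.852/2.653) = 0.3342 mol/L.
Then C_B = (C_{A0}−C_A) − C_C = 3.899 − 0.3342 = 3.565 mol/L.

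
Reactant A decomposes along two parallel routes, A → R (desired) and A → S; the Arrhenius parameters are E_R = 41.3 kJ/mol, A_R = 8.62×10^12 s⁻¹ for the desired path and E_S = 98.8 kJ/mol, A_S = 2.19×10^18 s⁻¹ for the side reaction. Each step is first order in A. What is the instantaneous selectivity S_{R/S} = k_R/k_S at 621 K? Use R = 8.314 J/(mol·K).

Since both paths have the same order in A, the concentration cancels and S_{R/S} = k_R/k_S = (A_R/A_S)·exp[(E_S−E_R)/(RT)].
(E_S−E_R)/(RT) = (98.8−41.3)×10³/(8.314×621) = 57500/5163 = 11.14.
k_R/k_S = (8.62×10^12/2.19×10^18)·exp(11.14) = 3.936×10^-6 × 68662 = 0.270.
Since E_R < E_S, lowering the temperature improves selectivity toward R.

0.270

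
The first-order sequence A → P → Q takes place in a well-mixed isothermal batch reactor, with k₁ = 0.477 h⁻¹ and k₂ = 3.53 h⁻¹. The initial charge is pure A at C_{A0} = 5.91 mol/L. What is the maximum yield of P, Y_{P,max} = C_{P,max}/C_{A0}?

0.0988

For a first-order series the maximum intermediate yield is C_{P,max}/C_{A0} = (k₁/k₂)^[k₂/(k₂−k₁)].
= (0.477/3.53)^(3.53/(3.53−0.477)) = (0.1351)^(1.156) = 0.09884.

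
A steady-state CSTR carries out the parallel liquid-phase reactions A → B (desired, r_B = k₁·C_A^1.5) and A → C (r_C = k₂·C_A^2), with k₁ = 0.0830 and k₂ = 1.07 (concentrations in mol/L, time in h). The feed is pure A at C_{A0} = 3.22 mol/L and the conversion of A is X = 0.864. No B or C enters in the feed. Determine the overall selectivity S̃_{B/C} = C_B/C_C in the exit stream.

0.117

Exit C_A = C_{A0}(1−X) = 3.22×0.136 = 0.4379 mol/L.
Rates in a CSTR are evaluated at the outlet concentration: r_B = 0.0830×0.4379^1.5 = 0.02405, r_C = 1.07×0.4379^2 = 0.2052.
Overall selectivity = C_B/C_C = r_Bτ/(r_Cτ) = r_B/r_C = 0.117.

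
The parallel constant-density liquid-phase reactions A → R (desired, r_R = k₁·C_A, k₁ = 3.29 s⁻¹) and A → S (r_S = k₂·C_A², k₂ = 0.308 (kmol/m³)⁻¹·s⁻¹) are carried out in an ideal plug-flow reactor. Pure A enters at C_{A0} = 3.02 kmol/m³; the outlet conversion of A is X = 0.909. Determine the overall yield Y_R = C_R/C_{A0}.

C_A = C_{A0}(1−X) = 0.2748 kmol/m³.
Along a PFR/batch, dC_R/dC_A = −r_R/(r_R+r_S) = −k₁/(k₁+k₂·C_A).
Integrating from C_{A0} to C_A: C_R = (3.29/0.308)·ln[(3.29+0.308·3.02)/(3.29+0.308·0.275)] = 10.68·ln(4.220/3.375) = 2.388 kmol/m³.
Y_R = C_R/C_{A0} = 2.388/3.02 = 0.791.

0.791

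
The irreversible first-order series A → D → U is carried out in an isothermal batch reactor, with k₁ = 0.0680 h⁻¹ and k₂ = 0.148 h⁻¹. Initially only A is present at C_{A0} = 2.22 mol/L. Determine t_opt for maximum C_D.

9.72 h

Setting dC_D/dt = 0 gives t_opt = ln(k₂/k₁)/(k₂−k₁).
= ln(0.148/0.0680)/(0.148−0.0680) = ln(2.176)/0.08000 = 0.7777/0.08000 = 9.72 h.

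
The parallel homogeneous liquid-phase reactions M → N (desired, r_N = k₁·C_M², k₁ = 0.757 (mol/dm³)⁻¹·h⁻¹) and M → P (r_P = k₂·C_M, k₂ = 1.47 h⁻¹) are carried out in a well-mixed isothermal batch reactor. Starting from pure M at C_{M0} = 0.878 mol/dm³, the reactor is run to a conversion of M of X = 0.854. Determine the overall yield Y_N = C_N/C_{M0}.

0.170

C_M = C_{M0}(1−X) = 0.1282 mol/dm³.
Along a PFR/batch, dC_P/dC_M = −r_P/(r_N+r_P) = −k₂/(k₂+k₁·C_M).
Integrating from C_{M0} to C_M: C_P = (1.47/0.757)·ln[(1.47+0.757·0.878)/(1.47+0.757·0.128)] = 1.942·ln(2.135/1.567) = 0.6003 mol/dm³.
Then C_N = (C_{M0}−C_M) − C_P = 0.7498 − 0.6003 = 0.1496 mol/dm³.
Y_N = C_N/C_{M0} = 0.1496/0.878 = 0.170.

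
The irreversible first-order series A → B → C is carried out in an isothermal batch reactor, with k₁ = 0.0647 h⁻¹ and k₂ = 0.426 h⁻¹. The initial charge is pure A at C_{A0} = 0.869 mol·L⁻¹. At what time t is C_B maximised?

Setting dC_B/dt = 0 gives t_opt = ln(k₂/k₁)/(k₂−k₁).
= ln(0.426/0.0647)/(0.426−0.0647) = ln(6.584)/0.3613 = 1.885/0.3613 = 5.22 h.

5.22 h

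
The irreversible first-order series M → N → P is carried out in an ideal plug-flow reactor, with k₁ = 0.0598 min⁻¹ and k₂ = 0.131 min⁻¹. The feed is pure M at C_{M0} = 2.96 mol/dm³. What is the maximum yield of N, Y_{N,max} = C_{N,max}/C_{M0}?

0.236

Evaluating C_N at τ_opt = ln(k₂/k₁)/(k₂−k₁) gives C_{N,max}/C_{M0} = (k₁/k₂)^[k₂/(k₂−k₁)].
= (0.0598/0.131)^(0.131/(0.131−0.0598)) = (0.4565)^(1.840) = 0.2363.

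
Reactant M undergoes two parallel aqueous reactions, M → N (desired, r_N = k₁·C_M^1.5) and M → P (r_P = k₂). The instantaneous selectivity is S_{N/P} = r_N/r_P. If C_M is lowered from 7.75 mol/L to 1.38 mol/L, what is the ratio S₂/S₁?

0.0751

S_{N/P} = (k₁/k₂)·C_M^1.5, so S₂/S₁ = (C_{M,2}/C_{M,1})^1.5.
= (1.38/7.75)^1.5 = (0.1781)^1.5 = 0.0751.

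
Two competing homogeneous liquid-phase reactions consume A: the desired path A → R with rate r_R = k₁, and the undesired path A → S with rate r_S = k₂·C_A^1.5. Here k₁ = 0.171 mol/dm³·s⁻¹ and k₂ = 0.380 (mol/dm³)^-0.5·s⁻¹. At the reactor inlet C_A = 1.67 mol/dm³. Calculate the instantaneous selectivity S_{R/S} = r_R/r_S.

0.209

S_{R/S} = r_R/r_S = (k₁)/(k₂·C_A^1.5) = (k₁/k₂)·C_A^-1.5.
= (0.171) / (0.380×1.670^1.5) = 0.1710/0.8201 = 0.209.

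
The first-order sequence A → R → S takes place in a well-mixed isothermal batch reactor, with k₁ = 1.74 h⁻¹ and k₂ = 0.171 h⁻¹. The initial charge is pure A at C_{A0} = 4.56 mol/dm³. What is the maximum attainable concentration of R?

3.54 mol/dm³

For a first-order series the maximum intermediate yield is C_{R,max}/C_{A0} = (k₁/k₂)^[k₂/(k₂−k₁)].
= (1.74/0.171)^(0.171/(0.171−1.74)) = (10.18)^(-0.1090) = 0.7766.
C_{R,max} = 0.7766×4.56 = 3.54 mol/dm³.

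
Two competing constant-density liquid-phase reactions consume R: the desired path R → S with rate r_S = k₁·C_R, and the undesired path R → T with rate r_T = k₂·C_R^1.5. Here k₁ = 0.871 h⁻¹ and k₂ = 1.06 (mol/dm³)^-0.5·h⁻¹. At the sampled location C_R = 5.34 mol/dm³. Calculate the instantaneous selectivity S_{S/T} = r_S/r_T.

S_{S/T} = r_S/r_T = (k₁·C_R)/(k₂·C_R^1.5) = (k₁/k₂)·C_R^-0.5.
= (0.871×5.340) / (1.06×5.340^1.5) = 4.651/13.08 = 0.356.
The undesired path is higher order in R, so low C_R (CSTR or dilute feed) favours S.

0.356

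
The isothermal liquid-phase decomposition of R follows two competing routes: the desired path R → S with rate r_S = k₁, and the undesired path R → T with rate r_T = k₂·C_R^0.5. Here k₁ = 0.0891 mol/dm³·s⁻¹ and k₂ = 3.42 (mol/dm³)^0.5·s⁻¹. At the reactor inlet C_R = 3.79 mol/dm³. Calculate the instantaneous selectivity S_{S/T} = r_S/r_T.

0.0134

S_{S/T} = r_S/r_T = (k₁)/(k₂·C_R^0.5) = (k₁/k₂)·C_R^-0.5.
= (0.0891) / (3.42×3.790^0.5) = 0.08910/6.658 = 0.0134.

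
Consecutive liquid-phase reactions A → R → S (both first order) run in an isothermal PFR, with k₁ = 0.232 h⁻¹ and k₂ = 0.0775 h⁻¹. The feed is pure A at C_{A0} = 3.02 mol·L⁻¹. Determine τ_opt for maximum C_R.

7.10 h

The intermediate peaks when r₁ = r₂, i.e. k₁e^(−k₁τ) = k₂e^(−k₂τ), giving τ_opt = ln(k₂/k₁)/(k₂−k₁).
= ln(0.0775/0.232)/(0.0775−0.232) = ln(0.3341)/-0.1545 = -1.096/-0.1545 = 7.10 h.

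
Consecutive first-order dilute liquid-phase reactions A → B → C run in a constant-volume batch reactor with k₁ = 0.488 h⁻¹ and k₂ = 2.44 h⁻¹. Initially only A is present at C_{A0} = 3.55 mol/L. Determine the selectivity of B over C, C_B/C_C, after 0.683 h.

0.871

The intermediate concentration in a first-order A→B→C sequence is C_B = k₁C_{A0}(e^(−k₁t) − e^(−k₂t))/(k₂−k₁).
e^(−k₁t) = e^(−0.488×0.683) = e^(−0.3333) = 0.7166; e^(−k₂t) = e^(−1.667) = 0.1889.
C_B = 0.488×3.55/(2.44−0.488) × (0.7166−0.1889) = 0.8875×0.5276 = 0.4683 mol/L.
C_A = C_{A0}e^(−k₁t) = 2.544 mol/L, so C_C = C_{A0}−C_A−C_B = 0.5380 mol/L; C_B/C_C = 0.871.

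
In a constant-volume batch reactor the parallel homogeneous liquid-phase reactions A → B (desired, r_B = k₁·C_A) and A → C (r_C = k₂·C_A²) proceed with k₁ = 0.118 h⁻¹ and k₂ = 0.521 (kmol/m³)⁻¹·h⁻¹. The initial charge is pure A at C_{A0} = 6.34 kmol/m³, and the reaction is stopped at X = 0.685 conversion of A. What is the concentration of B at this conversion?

C_A = C_{A0}(1−X) = 1.997 kmol/m³.
Along a PFR/batch, dC_B/dC_A = −r_B/(r_B+r_C) = −k₁/(k₁+k₂·C_A).
Integrating from C_{A0} to C_A: C_B = (0.118/0.521)·ln[(0.118+0.521·6.34)/(0.118+0.521·2.00)] = 0.2265·ln(3.421/1.158) = 0.2453 kmol/m³.

0.245 kmol/m³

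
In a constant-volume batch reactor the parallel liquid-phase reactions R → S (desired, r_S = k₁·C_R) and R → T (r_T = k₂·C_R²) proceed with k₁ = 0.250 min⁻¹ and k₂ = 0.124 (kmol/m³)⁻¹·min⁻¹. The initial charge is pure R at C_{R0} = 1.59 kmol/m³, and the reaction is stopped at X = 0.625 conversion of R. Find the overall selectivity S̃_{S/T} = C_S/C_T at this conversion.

C_R = C_{R0}(1−X) = 0.5963 kmol/m³.
Along a PFR/batch, dC_S/dC_R = −r_S/(r_S+r_T) = −k₁/(k₁+k₂·C_R).
Integrating from C_{R0} to C_R: C_S = (0.250/0.124)·ln[(0.250+0.124·1.59)/(0.250+0.124·0.596)] = 2.016·ln(0.4472/0.3239) = 0.6499 kmol/m³.
C_T = (C_{R0}−C_R)−C_S = 0.3438 kmol/m³; S̃_{S/T} = 0.6499/0.3438 = 1.89.

1.89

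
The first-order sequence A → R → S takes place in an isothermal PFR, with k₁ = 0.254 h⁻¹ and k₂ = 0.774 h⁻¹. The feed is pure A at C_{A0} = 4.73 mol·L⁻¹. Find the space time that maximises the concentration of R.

The intermediate peaks when r₁ = r₂, i.e. k₁e^(−k₁τ) = k₂e^(−k₂τ), giving τ_opt = ln(k₂/k₁)/(k₂−k₁).
= ln(0.774/0.254)/(0.774−0.254) = ln(3.047)/0.5200 = 1.114/0.5200 = 2.14 h.

2.14 h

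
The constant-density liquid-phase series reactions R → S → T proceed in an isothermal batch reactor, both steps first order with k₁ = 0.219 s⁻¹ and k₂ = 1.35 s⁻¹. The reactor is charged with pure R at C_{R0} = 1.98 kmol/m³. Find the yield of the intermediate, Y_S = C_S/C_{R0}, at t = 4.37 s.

0.0738

For first-order series with pure R initially, C_S(t) = k₁C_{R0}/(k₂−k₁)·(e^(−k₁t) − e^(−k₂t)).
e^(−k₁t) = e^(−0.219×4.37) = e^(−0.9570) = 0.3840; e^(−k₂t) = e^(−5.900) = 0.002741.
C_S = 0.219×1.98/(1.35−0.219) × (0.3840−0.002741) = 0.3834×0.3813 = 0.1462 kmol/m³.
Y_S = C_S/C_{R0} = 0.1462/1.98 = 0.0738.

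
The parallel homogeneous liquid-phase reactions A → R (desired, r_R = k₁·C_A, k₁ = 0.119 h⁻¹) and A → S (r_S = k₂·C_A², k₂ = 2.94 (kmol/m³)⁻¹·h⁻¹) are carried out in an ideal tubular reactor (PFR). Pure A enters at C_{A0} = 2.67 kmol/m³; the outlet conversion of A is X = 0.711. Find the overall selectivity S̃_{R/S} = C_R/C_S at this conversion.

C_A = C_{A0}(1−X) = 0.7716 kmol/m³.
Along a PFR/batch, dC_R/dC_A = −r_R/(r_R+r_S) = −k₁/(k₁+k₂·C_A).
Integrating from C_{A0} to C_A: C_R = (0.119/2.94)·ln[(0.119+2.94·2.67)/(0.119+2.94·0.772)] = 0.04048·ln(7.969/2.388) = 0.04878 kmol/m³.
C_S = (C_{A0}−C_A)−C_R = 1.850 kmol/m³; S̃_{R/S} = 0.04878/1.850 = 0.0264.

0.0264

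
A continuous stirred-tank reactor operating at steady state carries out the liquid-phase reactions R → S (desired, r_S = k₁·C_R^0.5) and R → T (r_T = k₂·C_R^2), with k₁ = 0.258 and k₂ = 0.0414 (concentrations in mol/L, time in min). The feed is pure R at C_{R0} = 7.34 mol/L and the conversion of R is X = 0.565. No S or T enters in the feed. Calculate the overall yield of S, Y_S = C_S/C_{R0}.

Exit C_R = C_{R0}(1−X) = 7.34×0.435 = 3.193 mol/L.
In a CSTR the entire volume is at exit conditions, so r_S = 0.258×3.193^0.5 = 0.4610 and r_T = 0.0414×3.193^2 = 0.4221.
Fraction of consumed R going to S: r_S/(r_S+r_T) = 0.5221.
C_S = 0.5221·C_{R0}·X = 0.5221×7.34×0.565 = 2.17 mol/L; Y_S = C_S/C_{R0} = 0.295.

0.295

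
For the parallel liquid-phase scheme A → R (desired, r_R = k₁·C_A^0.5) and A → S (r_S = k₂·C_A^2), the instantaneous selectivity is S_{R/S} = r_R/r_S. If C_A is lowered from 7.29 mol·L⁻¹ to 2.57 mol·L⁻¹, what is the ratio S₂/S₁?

4.78

S_{R/S} = (k₁/k₂)·C_A^-1.5, so S₂/S₁ = (C_{A,2}/C_{A,1})^-1.5.
= (2.57/7.29)^(-1.5) = (0.3525)^(-1.5) = 4.78.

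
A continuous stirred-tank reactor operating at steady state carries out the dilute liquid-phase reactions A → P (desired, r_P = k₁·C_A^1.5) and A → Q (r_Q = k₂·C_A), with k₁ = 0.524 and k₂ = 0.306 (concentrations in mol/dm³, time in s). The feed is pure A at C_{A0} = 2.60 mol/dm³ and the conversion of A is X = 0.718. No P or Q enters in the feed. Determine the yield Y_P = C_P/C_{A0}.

Exit C_A = C_{A0}(1−X) = 2.60×0.282 = 0.7332 mol/dm³.
A CSTR operates uniformly at the exit composition, giving r_P = 0.3290 and r_Q = 0.2244 (each k·C_A^n at C_A = 0.7332).
Fraction of consumed A going to P: r_P/(r_P+r_Q) = 0.5945.
C_P = 0.5945·C_{A0}·X = 0.5945×2.60×0.718 = 1.11 mol/dm³; Y_P = C_P/C_{A0} = 0.427.

0.427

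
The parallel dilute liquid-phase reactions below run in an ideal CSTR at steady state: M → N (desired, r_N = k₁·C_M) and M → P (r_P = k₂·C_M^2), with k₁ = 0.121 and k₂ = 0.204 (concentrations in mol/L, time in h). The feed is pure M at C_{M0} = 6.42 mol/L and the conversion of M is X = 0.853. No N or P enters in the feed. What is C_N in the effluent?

2.11 mol/L

Exit C_M = C_{M0}(1−X) = 6.42×0.147 = 0.9437 mol/L.
Rates in a CSTR are evaluated at the outlet concentration: r_N = 0.121×0.9437 = 0.1142, r_P = 0.204×0.9437^2 = 0.1817.
Fraction of consumed M going to N: r_N/(r_N+r_P) = 0.3859.
C_N = 0.3859·C_{M0}·X = 0.3859×6.42×0.853 = 2.11 mol/L.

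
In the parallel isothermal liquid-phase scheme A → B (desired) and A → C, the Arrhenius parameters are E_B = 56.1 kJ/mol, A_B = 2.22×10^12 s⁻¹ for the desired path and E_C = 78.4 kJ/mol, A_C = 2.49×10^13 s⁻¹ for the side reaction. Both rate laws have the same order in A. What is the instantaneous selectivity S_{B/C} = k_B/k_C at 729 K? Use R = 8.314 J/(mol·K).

Since both paths have the same order in A, the concentration cancels and S_{B/C} = k_B/k_C = (A_B/A_C)·exp[(E_C−E_B)/(RT)].
(E_C−E_B)/(RT) = (78.4−56.1)×10³/(8.314×729) = 22300/6061 = 3.679.
k_B/k_C = (2.22×10^12/2.49×10^13)·exp(3.679) = 0.08916 × 39.62 = 3.53.

3.53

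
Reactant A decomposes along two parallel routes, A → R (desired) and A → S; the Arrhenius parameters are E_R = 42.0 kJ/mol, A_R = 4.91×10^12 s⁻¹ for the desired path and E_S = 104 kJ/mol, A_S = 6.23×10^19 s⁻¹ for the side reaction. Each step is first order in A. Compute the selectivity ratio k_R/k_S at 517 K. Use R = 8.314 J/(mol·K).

Since both paths have the same order in A, the concentration cancels and S_{R/S} = k_R/k_S = (A_R/A_S)·exp[(E_S−E_R)/(RT)].
(E_S−E_R)/(RT) = (104−42.0)×10³/(8.314×517) = 62000/4298 = 14.42.
k_R/k_S = (4.91×10^12/6.23×10^19)·exp(14.42) = 7.881×10^-8 × 1.838×10^6 = 0.145.
Since E_R < E_S, lowering the temperature improves selectivity toward R.

0.145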